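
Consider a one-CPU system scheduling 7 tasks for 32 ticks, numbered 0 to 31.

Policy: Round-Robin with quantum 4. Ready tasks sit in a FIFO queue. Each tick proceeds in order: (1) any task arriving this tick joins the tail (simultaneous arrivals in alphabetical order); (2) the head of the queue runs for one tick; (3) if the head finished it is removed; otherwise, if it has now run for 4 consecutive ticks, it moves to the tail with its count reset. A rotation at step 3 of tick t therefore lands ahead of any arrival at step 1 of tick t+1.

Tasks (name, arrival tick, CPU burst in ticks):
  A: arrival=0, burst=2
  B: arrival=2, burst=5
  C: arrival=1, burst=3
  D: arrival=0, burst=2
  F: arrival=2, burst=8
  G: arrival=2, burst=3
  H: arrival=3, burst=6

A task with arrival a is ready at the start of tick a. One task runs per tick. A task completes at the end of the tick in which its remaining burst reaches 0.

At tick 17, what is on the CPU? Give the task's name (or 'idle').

running at tick 17 = G

t=0: queue=[A,D] q_used=0 → run A
t=1: queue=[A,D,C] q_used=1 → run A
t=2: queue=[D,C,B,F,G] q_used=0 → run D
t=3: queue=[D,C,B,F,G,H] q_used=1 → run D
t=4: queue=[C,B,F,G,H] q_used=0 → run C
t=5: queue=[C,B,F,G,H] q_used=1 → run C
t=6: queue=[C,B,F,G,H] q_used=2 → run C
t=7: queue=[B,F,G,H] q_used=0 → run B
t=8: queue=[B,F,G,H] q_used=1 → run B
t=9: queue=[B,F,G,H] q_used=2 → run B
t=10: queue=[B,F,G,H] q_used=3 → run B
t=11: queue=[F,G,H,B] q_used=0 → run F
t=12: queue=[F,G,H,B] q_used=1 → run F
t=13: queue=[F,G,H,B] q_used=2 → run F
t=14: queue=[F,G,H,B] q_used=3 → run F
t=15: queue=[G,H,B,F] q_used=0 → run G
t=16: queue=[G,H,B,F] q_used=1 → run G
t=17: queue=[G,H,B,F] q_used=2 → run G
t=18: queue=[H,B,F] q_used=0 → run H
t=19: queue=[H,B,F] q_used=1 → run H
t=20: queue=[H,B,F] q_used=2 → run H
t=21: queue=[H,B,F] q_used=3 → run H
t=22: queue=[B,F,H] q_used=0 → run B
t=23: queue=[F,H] q_used=0 → run F
t=24: queue=[F,H] q_used=1 → run F
t=25: queue=[F,H] q_used=2 → run F
t=26: queue=[F,H] q_used=3 → run F
t=27: queue=[H] q_used=0 → run H
t=28: queue=[H] q_used=1 → run H
t=29: (idle)
t=30: (idle)
t=31: (idle)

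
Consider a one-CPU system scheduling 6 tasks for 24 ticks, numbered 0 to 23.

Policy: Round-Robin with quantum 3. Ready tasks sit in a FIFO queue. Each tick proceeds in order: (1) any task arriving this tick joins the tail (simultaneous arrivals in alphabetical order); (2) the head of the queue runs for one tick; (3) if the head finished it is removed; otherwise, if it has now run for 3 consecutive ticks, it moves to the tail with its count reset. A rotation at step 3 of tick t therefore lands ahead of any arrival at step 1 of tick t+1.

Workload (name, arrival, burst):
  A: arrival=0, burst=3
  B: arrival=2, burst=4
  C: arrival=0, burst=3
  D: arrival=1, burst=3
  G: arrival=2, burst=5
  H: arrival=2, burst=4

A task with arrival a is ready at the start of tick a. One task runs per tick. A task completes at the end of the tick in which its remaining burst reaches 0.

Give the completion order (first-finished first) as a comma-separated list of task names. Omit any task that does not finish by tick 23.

completion order = A, C, D, B, G, H

t=0: queue=[A,C] q_used=0 → run A
t=1: queue=[A,C,D] q_used=1 → run A
t=2: queue=[A,C,D,B,G,H] q_used=2 → run A
t=3: queue=[C,D,B,G,H] q_used=0 → run C
t=4: queue=[C,D,B,G,H] q_used=1 → run C
t=5: queue=[C,D,B,G,H] q_used=2 → run C
t=6: queue=[D,B,G,H] q_used=0 → run D
t=7: queue=[D,B,G,H] q_used=1 → run D
t=8: queue=[D,B,G,H] q_used=2 → run D
t=9: queue=[B,G,H] q_used=0 → run B
t=10: queue=[B,G,H] q_used=1 → run B
t=11: queue=[B,G,H] q_used=2 → run B
t=12: queue=[G,H,B] q_used=0 → run G
t=13: queue=[G,H,B] q_used=1 → run G
t=14: queue=[G,H,B] q_used=2 → run G
t=15: queue=[H,B,G] q_used=0 → run H
t=16: queue=[H,B,G] q_used=1 → run H
t=17: queue=[H,B,G] q_used=2 → run H
t=18: queue=[B,G,H] q_used=0 → run B
t=19: queue=[G,H] q_used=0 → run G
t=20: queue=[G,H] q_used=1 → run G
t=21: queue=[H] q_used=0 → run H
t=22: (idle)
t=23: (idle)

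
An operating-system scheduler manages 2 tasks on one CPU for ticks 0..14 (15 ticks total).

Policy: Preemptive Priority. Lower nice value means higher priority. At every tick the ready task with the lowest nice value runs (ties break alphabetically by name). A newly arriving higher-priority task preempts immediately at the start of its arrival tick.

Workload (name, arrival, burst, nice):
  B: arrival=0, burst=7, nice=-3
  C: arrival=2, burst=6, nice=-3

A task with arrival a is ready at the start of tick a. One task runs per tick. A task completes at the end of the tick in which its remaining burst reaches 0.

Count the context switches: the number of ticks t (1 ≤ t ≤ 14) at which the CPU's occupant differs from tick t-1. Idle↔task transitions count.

t=0: ready={B} → run B
t=1: ready={B} → run B
t=2: ready={B,C} → run B
t=3: ready={B,C} → run B
t=4: ready={B,C} → run B
t=5: ready={B,C} → run B
t=6: ready={B,C} → run B
t=7: ready={C} → run C
t=8: ready={C} → run C
t=9: ready={C} → run C
t=10: ready={C} → run C
t=11: ready={C} → run C
t=12: ready={C} → run C
t=13: (idle)
t=14: (idle)

context switches = 2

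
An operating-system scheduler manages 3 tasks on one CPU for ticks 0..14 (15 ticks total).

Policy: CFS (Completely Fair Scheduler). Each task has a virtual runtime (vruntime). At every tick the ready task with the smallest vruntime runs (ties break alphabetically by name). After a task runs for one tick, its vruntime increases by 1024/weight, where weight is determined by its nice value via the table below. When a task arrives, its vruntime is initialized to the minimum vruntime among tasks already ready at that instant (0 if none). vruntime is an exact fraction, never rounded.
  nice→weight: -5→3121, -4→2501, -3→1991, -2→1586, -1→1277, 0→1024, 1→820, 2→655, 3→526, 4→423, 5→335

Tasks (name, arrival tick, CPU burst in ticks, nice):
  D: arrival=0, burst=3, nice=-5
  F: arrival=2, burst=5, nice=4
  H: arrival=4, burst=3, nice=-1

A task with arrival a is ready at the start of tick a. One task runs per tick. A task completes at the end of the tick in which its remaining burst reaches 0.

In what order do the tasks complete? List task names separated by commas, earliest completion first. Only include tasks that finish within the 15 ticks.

completion order = D, H, F

t=0: vr[D=0] → run D
t=1: vr[D=1024/3121] → run D
t=2: vr[D=2048/3121 F=2048/3121] → run D
t=3: vr[F=2048/3121] → run F
t=4: vr[F=4062208/1320183 H=4062208/1320183] → run F
t=5: vr[F=7258112/1320183 H=4062208/1320183] → run H
t=6: vr[F=7258112/1320183 H=6539307008/1685873691] → run H
t=7: vr[F=7258112/1320183 H=7891174400/1685873691] → run H
t=8: vr[F=7258112/1320183] → run F
t=9: vr[F=3484672/440061] → run F
t=10: vr[F=13649920/1320183] → run F
t=11: (idle)
t=12: (idle)
t=13: (idle)
t=14: (idle)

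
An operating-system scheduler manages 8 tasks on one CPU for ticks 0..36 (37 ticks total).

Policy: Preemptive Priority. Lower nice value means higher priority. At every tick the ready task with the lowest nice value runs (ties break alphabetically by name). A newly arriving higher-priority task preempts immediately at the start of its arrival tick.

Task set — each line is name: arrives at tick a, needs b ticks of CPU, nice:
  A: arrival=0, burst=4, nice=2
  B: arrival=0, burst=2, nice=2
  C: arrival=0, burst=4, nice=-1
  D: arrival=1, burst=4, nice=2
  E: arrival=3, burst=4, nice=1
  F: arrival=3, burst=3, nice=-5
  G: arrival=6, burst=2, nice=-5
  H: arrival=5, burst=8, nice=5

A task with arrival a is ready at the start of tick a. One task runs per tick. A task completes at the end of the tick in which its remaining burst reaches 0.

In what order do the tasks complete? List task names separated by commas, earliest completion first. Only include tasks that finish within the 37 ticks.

t=0: ready={A,B,C} → run C
t=1: ready={A,B,C,D} → run C
t=2: ready={A,B,C,D} → run C
t=3: ready={A,B,C,D,E,F} → run F
t=4: ready={A,B,C,D,E,F} → run F
t=5: ready={A,B,C,D,E,F,H} → run F
t=6: ready={A,B,C,D,E,G,H} → run G
t=7: ready={A,B,C,D,E,G,H} → run G
t=8: ready={A,B,C,D,E,H} → run C
t=9: ready={A,B,D,E,H} → run E
t=10: ready={A,B,D,E,H} → run E
t=11: ready={A,B,D,E,H} → run E
t=12: ready={A,B,D,E,H} → run E
t=13: ready={A,B,D,H} → run A
t=14: ready={A,B,D,H} → run A
t=15: ready={A,B,D,H} → run A
t=16: ready={A,B,D,H} → run A
t=17: ready={B,D,H} → run B
t=18: ready={B,D,H} → run B
t=19: ready={D,H} → run D
t=20: ready={D,H} → run D
t=21: ready={D,H} → run D
t=22: ready={D,H} → run D
t=23: ready={H} → run H
t=24: ready={H} → run H
t=25: ready={H} → run H
t=26: ready={H} → run H
t=27: ready={H} → run H
t=28: ready={H} → run H
t=29: ready={H} → run H
t=30: ready={H} → run H
t=31: (idle)
t=32: (idle)
t=33: (idle)
t=34: (idle)
t=35: (idle)
t=36: (idle)

completion order = F, G, C, E, A, B, D, H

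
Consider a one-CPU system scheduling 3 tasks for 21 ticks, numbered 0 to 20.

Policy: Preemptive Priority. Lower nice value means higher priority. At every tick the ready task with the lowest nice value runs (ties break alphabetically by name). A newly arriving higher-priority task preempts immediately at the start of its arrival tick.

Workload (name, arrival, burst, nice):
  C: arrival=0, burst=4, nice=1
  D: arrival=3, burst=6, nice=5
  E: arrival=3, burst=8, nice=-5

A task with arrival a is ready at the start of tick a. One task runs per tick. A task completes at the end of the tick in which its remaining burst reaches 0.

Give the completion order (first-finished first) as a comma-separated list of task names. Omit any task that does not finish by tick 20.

t=0: ready={C} → run C
t=1: ready={C} → run C
t=2: ready={C} → run C
t=3: ready={C,D,E} → run E
t=4: ready={C,D,E} → run E
t=5: ready={C,D,E} → run E
t=6: ready={C,D,E} → run E
t=7: ready={C,D,E} → run E
t=8: ready={C,D,E} → run E
t=9: ready={C,D,E} → run E
t=10: ready={C,D,E} → run E
t=11: ready={C,D} → run C
t=12: ready={D} → run D
t=13: ready={D} → run D
t=14: ready={D} → run D
t=15: ready={D} → run D
t=16: ready={D} → run D
t=17: ready={D} → run D
t=18: (idle)
t=19: (idle)
t=20: (idle)

completion order = E, C, D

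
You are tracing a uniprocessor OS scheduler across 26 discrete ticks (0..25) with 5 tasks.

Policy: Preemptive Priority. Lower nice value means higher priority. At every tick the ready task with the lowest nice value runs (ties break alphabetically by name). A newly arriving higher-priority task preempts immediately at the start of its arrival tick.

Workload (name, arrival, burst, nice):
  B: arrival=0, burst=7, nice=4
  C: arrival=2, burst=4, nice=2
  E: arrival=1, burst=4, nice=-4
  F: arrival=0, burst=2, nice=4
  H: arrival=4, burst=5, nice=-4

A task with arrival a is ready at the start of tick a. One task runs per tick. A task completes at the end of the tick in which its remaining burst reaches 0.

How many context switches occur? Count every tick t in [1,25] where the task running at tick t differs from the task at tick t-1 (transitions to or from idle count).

context switches = 6

t=0: ready={B,F} → run B
t=1: ready={B,E,F} → run E
t=2: ready={B,C,E,F} → run E
t=3: ready={B,C,E,F} → run E
t=4: ready={B,C,E,F,H} → run E
t=5: ready={B,C,F,H} → run H
t=6: ready={B,C,F,H} → run H
t=7: ready={B,C,F,H} → run H
t=8: ready={B,C,F,H} → run H
t=9: ready={B,C,F,H} → run H
t=10: ready={B,C,F} → run C
t=11: ready={B,C,F} → run C
t=12: ready={B,C,F} → run C
t=13: ready={B,C,F} → run C
t=14: ready={B,F} → run B
t=15: ready={B,F} → run B
t=16: ready={B,F} → run B
t=17: ready={B,F} → run B
t=18: ready={B,F} → run B
t=19: ready={B,F} → run B
t=20: ready={F} → run F
t=21: ready={F} → run F
t=22: (idle)
t=23: (idle)
t=24: (idle)
t=25: (idle)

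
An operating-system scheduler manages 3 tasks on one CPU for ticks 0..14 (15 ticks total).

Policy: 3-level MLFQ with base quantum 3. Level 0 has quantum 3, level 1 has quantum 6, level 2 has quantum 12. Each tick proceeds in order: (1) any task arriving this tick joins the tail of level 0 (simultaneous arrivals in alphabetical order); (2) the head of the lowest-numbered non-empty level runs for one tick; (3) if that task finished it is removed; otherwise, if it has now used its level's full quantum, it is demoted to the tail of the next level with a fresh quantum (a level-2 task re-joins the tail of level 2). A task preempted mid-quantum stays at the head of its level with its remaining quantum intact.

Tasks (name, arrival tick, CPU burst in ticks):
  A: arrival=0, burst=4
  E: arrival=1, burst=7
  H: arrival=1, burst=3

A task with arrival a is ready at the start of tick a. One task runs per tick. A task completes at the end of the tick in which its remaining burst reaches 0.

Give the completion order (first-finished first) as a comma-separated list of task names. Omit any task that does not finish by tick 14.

t=0: L0/L1/L2 = A/-/- → run A
t=1: L0/L1/L2 = AEH/-/- → run A
t=2: L0/L1/L2 = AEH/-/- → run A
t=3: L0/L1/L2 = EH/A/- → run E
t=4: L0/L1/L2 = EH/A/- → run E
t=5: L0/L1/L2 = EH/A/- → run E
t=6: L0/L1/L2 = H/AE/- → run H
t=7: L0/L1/L2 = H/AE/- → run H
t=8: L0/L1/L2 = H/AE/- → run H
t=9: L0/L1/L2 = -/AE/- → run A
t=10: L0/L1/L2 = -/E/- → run E
t=11: L0/L1/L2 = -/E/- → run E
t=12: L0/L1/L2 = -/E/- → run E
t=13: L0/L1/L2 = -/E/- → run E
t=14: (idle)

completion order = H, A, E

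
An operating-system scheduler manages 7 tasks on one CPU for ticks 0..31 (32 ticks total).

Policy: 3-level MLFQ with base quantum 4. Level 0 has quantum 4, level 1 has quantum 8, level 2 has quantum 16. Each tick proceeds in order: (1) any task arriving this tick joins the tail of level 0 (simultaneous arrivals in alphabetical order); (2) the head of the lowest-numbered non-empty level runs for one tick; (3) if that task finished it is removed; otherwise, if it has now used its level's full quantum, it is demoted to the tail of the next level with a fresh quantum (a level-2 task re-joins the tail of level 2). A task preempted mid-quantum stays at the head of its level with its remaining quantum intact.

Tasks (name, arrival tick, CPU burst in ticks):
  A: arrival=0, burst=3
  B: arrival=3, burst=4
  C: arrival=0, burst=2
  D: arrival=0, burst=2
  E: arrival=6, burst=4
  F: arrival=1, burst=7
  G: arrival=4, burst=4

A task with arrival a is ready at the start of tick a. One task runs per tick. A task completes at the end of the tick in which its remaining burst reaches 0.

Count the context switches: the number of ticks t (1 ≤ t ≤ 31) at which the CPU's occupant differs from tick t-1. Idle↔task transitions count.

context switches = 8

t=0: L0/L1/L2 = ACD/-/- → run A
t=1: L0/L1/L2 = ACDF/-/- → run A
t=2: L0/L1/L2 = ACDF/-/- → run A
t=3: L0/L1/L2 = CDFB/-/- → run C
t=4: L0/L1/L2 = CDFBG/-/- → run C
t=5: L0/L1/L2 = DFBG/-/- → run D
t=6: L0/L1/L2 = DFBGE/-/- → run D
t=7: L0/L1/L2 = FBGE/-/- → run F
t=8: L0/L1/L2 = FBGE/-/- → run F
t=9: L0/L1/L2 = FBGE/-/- → run F
t=10: L0/L1/L2 = FBGE/-/- → run F
t=11: L0/L1/L2 = BGE/F/- → run B
t=12: L0/L1/L2 = BGE/F/- → run B
t=13: L0/L1/L2 = BGE/F/- → run B
t=14: L0/L1/L2 = BGE/F/- → run B
t=15: L0/L1/L2 = GE/F/- → run G
t=16: L0/L1/L2 = GE/F/- → run G
t=17: L0/L1/L2 = GE/F/- → run G
t=18: L0/L1/L2 = GE/F/- → run G
t=19: L0/L1/L2 = E/F/- → run E
t=20: L0/L1/L2 = E/F/- → run E
t=21: L0/L1/L2 = E/F/- → run E
t=22: L0/L1/L2 = E/F/- → run E
t=23: L0/L1/L2 = -/F/- → run F
t=24: L0/L1/L2 = -/F/- → run F
t=25: L0/L1/L2 = -/F/- → run F
t=26: (idle)
t=27: (idle)
t=28: (idle)
t=29: (idle)
t=30: (idle)
t=31: (idle)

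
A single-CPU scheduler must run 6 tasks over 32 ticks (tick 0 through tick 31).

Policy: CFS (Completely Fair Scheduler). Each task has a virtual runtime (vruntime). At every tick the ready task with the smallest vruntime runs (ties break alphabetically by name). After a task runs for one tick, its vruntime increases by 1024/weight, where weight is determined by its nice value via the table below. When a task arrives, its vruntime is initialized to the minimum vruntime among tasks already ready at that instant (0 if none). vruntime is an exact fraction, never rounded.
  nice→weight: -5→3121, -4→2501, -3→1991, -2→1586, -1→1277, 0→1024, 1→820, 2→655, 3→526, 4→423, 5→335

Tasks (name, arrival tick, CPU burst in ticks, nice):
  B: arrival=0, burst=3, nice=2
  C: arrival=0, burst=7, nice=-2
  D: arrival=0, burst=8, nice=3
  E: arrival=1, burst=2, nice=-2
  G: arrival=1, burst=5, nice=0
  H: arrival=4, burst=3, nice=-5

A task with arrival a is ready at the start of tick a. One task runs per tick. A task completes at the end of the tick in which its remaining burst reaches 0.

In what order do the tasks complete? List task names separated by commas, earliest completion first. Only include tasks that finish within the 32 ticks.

completion order = E, H, B, C, G, D

t=0: vr[B=0 C=0 D=0] → run B
t=1: vr[B=1024/655 C=0 D=0 E=0 G=0] → run C
t=2: vr[B=1024/655 C=512/793 D=0 E=0 G=0] → run D
t=3: vr[B=1024/655 C=512/793 D=512/263 E=0 G=0] → run E
t=4: vr[B=1024/655 C=512/793 D=512/263 E=512/793 G=0 H=0] → run G
t=5: vr[B=1024/655 C=512/793 D=512/263 E=512/793 G=1 H=0] → run H
t=6: vr[B=1024/655 C=512/793 D=512/263 E=512/793 G=1 H=1024/3121] → run H
t=7: vr[B=1024/655 C=512/793 D=512/263 E=512/793 G=1 H=2048/3121] → run C
t=8: vr[B=1024/655 C=1024/793 D=512/263 E=512/793 G=1 H=2048/3121] → run E
t=9: vr[B=1024/655 C=1024/793 D=512/263 G=1 H=2048/3121] → run H
t=10: vr[B=1024/655 C=1024/793 D=512/263 G=1] → run G
t=11: vr[B=1024/655 C=1024/793 D=512/263 G=2] → run C
t=12: vr[B=1024/655 C=1536/793 D=512/263 G=2] → run B
t=13: vr[B=2048/655 C=1536/793 D=512/263 G=2] → run C
t=14: vr[B=2048/655 C=2048/793 D=512/263 G=2] → run D
t=15: vr[B=2048/655 C=2048/793 D=1024/263 G=2] → run G
t=16: vr[B=2048/655 C=2048/793 D=1024/263 G=3] → run C
t=17: vr[B=2048/655 C=2560/793 D=1024/263 G=3] → run G
t=18: vr[B=2048/655 C=2560/793 D=1024/263 G=4] → run B
t=19: vr[C=2560/793 D=1024/263 G=4] → run C
t=20: vr[C=3072/793 D=1024/263 G=4] → run C
t=21: vr[D=1024/263 G=4] → run D
t=22: vr[D=1536/263 G=4] → run G
t=23: vr[D=1536/263] → run D
t=24: vr[D=2048/263] → run D
t=25: vr[D=2560/263] → run D
t=26: vr[D=3072/263] → run D
t=27: vr[D=3584/263] → run D
t=28: (idle)
t=29: (idle)
t=30: (idle)
t=31: (idle)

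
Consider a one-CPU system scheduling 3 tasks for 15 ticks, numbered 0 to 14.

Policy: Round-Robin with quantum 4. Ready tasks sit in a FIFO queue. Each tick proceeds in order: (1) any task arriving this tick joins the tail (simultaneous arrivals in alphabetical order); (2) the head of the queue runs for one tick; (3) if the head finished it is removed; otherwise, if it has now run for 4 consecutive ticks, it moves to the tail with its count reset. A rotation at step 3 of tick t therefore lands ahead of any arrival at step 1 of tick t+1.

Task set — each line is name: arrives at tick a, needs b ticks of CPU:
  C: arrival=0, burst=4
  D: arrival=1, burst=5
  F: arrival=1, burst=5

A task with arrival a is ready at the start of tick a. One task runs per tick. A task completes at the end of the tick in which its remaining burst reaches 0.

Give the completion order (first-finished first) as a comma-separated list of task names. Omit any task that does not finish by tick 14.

t=0: queue=[C] q_used=0 → run C
t=1: queue=[C,D,F] q_used=1 → run C
t=2: queue=[C,D,F] q_used=2 → run C
t=3: queue=[C,D,F] q_used=3 → run C
t=4: queue=[D,F] q_used=0 → run D
t=5: queue=[D,F] q_used=1 → run D
t=6: queue=[D,F] q_used=2 → run D
t=7: queue=[D,F] q_used=3 → run D
t=8: queue=[F,D] q_used=0 → run F
t=9: queue=[F,D] q_used=1 → run F
t=10: queue=[F,D] q_used=2 → run F
t=11: queue=[F,D] q_used=3 → run F
t=12: queue=[D,F] q_used=0 → run D
t=13: queue=[F] q_used=0 → run F
t=14: (idle)

completion order = C, D, F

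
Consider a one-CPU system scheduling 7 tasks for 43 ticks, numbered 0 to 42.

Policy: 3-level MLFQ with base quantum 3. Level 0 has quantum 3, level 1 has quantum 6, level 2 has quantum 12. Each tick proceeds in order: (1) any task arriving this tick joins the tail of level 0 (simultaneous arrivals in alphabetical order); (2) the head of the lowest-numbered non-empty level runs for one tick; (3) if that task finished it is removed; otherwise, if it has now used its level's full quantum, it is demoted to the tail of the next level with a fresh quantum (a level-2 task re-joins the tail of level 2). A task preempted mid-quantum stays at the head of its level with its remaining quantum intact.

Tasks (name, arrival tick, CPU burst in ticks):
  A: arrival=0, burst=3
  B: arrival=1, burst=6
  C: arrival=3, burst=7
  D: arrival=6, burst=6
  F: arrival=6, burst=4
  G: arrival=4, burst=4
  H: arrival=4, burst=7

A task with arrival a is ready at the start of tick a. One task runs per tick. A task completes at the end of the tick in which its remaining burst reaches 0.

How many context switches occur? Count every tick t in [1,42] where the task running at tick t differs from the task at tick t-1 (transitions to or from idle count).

t=0: L0/L1/L2 = A/-/- → run A
t=1: L0/L1/L2 = AB/-/- → run A
t=2: L0/L1/L2 = AB/-/- → run A
t=3: L0/L1/L2 = BC/-/- → run B
t=4: L0/L1/L2 = BCGH/-/- → run B
t=5: L0/L1/L2 = BCGH/-/- → run B
t=6: L0/L1/L2 = CGHDF/B/- → run C
t=7: L0/L1/L2 = CGHDF/B/- → run C
t=8: L0/L1/L2 = CGHDF/B/- → run C
t=9: L0/L1/L2 = GHDF/BC/- → run G
t=10: L0/L1/L2 = GHDF/BC/- → run G
t=11: L0/L1/L2 = GHDF/BC/- → run G
t=12: L0/L1/L2 = HDF/BCG/- → run H
t=13: L0/L1/L2 = HDF/BCG/- → run H
t=14: L0/L1/L2 = HDF/BCG/- → run H
t=15: L0/L1/L2 = DF/BCGH/- → run D
t=16: L0/L1/L2 = DF/BCGH/- → run D
t=17: L0/L1/L2 = DF/BCGH/- → run D
t=18: L0/L1/L2 = F/BCGHD/- → run F
t=19: L0/L1/L2 = F/BCGHD/- → run F
t=20: L0/L1/L2 = F/BCGHD/- → run F
t=21: L0/L1/L2 = -/BCGHDF/- → run B
t=22: L0/L1/L2 = -/BCGHDF/- → run B
t=23: L0/L1/L2 = -/BCGHDF/- → run B
t=24: L0/L1/L2 = -/CGHDF/- → run C
t=25: L0/L1/L2 = -/CGHDF/- → run C
t=26: L0/L1/L2 = -/CGHDF/- → run C
t=27: L0/L1/L2 = -/CGHDF/- → run C
t=28: L0/L1/L2 = -/GHDF/- → run G
t=29: L0/L1/L2 = -/HDF/- → run H
t=30: L0/L1/L2 = -/HDF/- → run H
t=31: L0/L1/L2 = -/HDF/- → run H
t=32: L0/L1/L2 = -/HDF/- → run H
t=33: L0/L1/L2 = -/DF/- → run D
t=34: L0/L1/L2 = -/DF/- → run D
t=35: L0/L1/L2 = -/DF/- → run D
t=36: L0/L1/L2 = -/F/- → run F
t=37: (idle)
t=38: (idle)
t=39: (idle)
t=40: (idle)
t=41: (idle)
t=42: (idle)

context switches = 13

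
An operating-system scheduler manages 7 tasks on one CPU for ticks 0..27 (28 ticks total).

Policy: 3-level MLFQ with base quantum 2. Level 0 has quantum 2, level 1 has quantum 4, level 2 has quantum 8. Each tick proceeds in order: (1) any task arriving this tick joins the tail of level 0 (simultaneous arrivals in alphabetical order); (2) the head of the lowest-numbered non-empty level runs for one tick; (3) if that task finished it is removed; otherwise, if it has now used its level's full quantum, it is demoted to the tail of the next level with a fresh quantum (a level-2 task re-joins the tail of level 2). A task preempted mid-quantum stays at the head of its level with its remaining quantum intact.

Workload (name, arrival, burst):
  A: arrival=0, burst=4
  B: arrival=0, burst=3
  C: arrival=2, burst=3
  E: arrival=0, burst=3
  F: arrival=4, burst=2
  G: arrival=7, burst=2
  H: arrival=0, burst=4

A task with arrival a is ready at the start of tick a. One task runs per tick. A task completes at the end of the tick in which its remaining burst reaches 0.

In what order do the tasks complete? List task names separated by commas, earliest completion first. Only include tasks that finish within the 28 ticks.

completion order = F, G, A, B, E, H, C

t=0: L0/L1/L2 = ABEH/-/- → run A
t=1: L0/L1/L2 = ABEH/-/- → run A
t=2: L0/L1/L2 = BEHC/A/- → run B
t=3: L0/L1/L2 = BEHC/A/- → run B
t=4: L0/L1/L2 = EHCF/AB/- → run E
t=5: L0/L1/L2 = EHCF/AB/- → run E
t=6: L0/L1/L2 = HCF/ABE/- → run H
t=7: L0/L1/L2 = HCFG/ABE/- → run H
t=8: L0/L1/L2 = CFG/ABEH/- → run C
t=9: L0/L1/L2 = CFG/ABEH/- → run C
t=10: L0/L1/L2 = FG/ABEHC/- → run F
t=11: L0/L1/L2 = FG/ABEHC/- → run F
t=12: L0/L1/L2 = G/ABEHC/- → run G
t=13: L0/L1/L2 = G/ABEHC/- → run G
t=14: L0/L1/L2 = -/ABEHC/- → run A
t=15: L0/L1/L2 = -/ABEHC/- → run A
t=16: L0/L1/L2 = -/BEHC/- → run B
t=17: L0/L1/L2 = -/EHC/- → run E
t=18: L0/L1/L2 = -/HC/- → run H
t=19: L0/L1/L2 = -/HC/- → run H
t=20: L0/L1/L2 = -/C/- → run C
t=21: (idle)
t=22: (idle)
t=23: (idle)
t=24: (idle)
t=25: (idle)
t=26: (idle)
t=27: (idle)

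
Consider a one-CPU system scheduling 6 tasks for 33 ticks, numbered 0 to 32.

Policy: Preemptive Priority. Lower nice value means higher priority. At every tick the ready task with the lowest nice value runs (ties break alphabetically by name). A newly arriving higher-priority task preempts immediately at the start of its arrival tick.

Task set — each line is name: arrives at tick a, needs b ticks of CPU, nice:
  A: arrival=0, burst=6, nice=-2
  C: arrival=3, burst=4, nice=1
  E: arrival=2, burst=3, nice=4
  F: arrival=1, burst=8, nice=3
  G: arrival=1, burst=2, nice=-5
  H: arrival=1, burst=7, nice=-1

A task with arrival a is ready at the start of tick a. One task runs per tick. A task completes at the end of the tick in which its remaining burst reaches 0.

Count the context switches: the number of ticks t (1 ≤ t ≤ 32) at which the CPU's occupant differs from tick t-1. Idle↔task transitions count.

t=0: ready={A} → run A
t=1: ready={A,F,G,H} → run G
t=2: ready={A,E,F,G,H} → run G
t=3: ready={A,C,E,F,H} → run A
t=4: ready={A,C,E,F,H} → run A
t=5: ready={A,C,E,F,H} → run A
t=6: ready={A,C,E,F,H} → run A
t=7: ready={A,C,E,F,H} → run A
t=8: ready={C,E,F,H} → run H
t=9: ready={C,E,F,H} → run H
t=10: ready={C,E,F,H} → run H
t=11: ready={C,E,F,H} → run H
t=12: ready={C,E,F,H} → run H
t=13: ready={C,E,F,H} → run H
t=14: ready={C,E,F,H} → run H
t=15: ready={C,E,F} → run C
t=16: ready={C,E,F} → run C
t=17: ready={C,E,F} → run C
t=18: ready={C,E,F} → run C
t=19: ready={E,F} → run F
t=20: ready={E,F} → run F
t=21: ready={E,F} → run F
t=22: ready={E,F} → run F
t=23: ready={E,F} → run F
t=24: ready={E,F} → run F
t=25: ready={E,F} → run F
t=26: ready={E,F} → run F
t=27: ready={E} → run E
t=28: ready={E} → run E
t=29: ready={E} → run E
t=30: (idle)
t=31: (idle)
t=32: (idle)

context switches = 7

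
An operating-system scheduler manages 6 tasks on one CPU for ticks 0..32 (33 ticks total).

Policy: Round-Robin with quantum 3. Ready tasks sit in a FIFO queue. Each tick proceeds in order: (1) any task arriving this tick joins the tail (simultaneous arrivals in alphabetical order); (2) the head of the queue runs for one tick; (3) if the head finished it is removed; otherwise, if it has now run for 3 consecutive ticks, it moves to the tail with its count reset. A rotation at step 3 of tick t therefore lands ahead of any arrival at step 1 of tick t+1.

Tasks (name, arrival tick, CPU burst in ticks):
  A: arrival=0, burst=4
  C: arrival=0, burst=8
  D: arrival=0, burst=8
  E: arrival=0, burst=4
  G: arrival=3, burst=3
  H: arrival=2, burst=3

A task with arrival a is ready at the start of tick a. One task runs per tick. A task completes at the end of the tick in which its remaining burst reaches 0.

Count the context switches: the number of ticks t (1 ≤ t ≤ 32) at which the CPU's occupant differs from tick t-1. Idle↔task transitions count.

context switches = 12

t=0: queue=[A,C,D,E] q_used=0 → run A
t=1: queue=[A,C,D,E] q_used=1 → run A
t=2: queue=[A,C,D,E,H] q_used=2 → run A
t=3: queue=[C,D,E,H,A,G] q_used=0 → run C
t=4: queue=[C,D,E,H,A,G] q_used=1 → run C
t=5: queue=[C,D,E,H,A,G] q_used=2 → run C
t=6: queue=[D,E,H,A,G,C] q_used=0 → run D
t=7: queue=[D,E,H,A,G,C] q_used=1 → run D
t=8: queue=[D,E,H,A,G,C] q_used=2 → run D
t=9: queue=[E,H,A,G,C,D] q_used=0 → run E
t=10: queue=[E,H,A,G,C,D] q_used=1 → run E
t=11: queue=[E,H,A,G,C,D] q_used=2 → run E
t=12: queue=[H,A,G,C,D,E] q_used=0 → run H
t=13: queue=[H,A,G,C,D,E] q_used=1 → run H
t=14: queue=[H,A,G,C,D,E] q_used=2 → run H
t=15: queue=[A,G,C,D,E] q_used=0 → run A
t=16: queue=[G,C,D,E] q_used=0 → run G
t=17: queue=[G,C,D,E] q_used=1 → run G
t=18: queue=[G,C,D,E] q_used=2 → run G
t=19: queue=[C,D,E] q_used=0 → run C
t=20: queue=[C,D,E] q_used=1 → run C
t=21: queue=[C,D,E] q_used=2 → run C
t=22: queue=[D,E,C] q_used=0 → run D
t=23: queue=[D,E,C] q_used=1 → run D
t=24: queue=[D,E,C] q_used=2 → run D
t=25: queue=[E,C,D] q_used=0 → run E
t=26: queue=[C,D] q_used=0 → run C
t=27: queue=[C,D] q_used=1 → run C
t=28: queue=[D] q_used=0 → run D
t=29: queue=[D] q_used=1 → run D
t=30: (idle)
t=31: (idle)
t=32: (idle)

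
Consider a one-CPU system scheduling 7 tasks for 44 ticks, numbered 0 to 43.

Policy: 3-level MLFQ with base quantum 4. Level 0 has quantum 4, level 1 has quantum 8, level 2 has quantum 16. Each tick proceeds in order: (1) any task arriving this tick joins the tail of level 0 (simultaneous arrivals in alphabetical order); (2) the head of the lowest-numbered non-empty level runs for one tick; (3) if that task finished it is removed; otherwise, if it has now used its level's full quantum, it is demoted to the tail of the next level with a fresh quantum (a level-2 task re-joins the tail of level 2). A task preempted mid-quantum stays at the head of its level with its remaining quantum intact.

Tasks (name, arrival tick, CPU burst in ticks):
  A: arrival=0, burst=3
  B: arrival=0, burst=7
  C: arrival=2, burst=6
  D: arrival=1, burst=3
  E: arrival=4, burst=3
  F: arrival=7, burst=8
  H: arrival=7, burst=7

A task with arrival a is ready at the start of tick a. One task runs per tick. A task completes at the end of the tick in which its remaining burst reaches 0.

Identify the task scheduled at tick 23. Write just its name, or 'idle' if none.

running at tick 23 = H

t=0: L0/L1/L2 = AB/-/- → run A
t=1: L0/L1/L2 = ABD/-/- → run A
t=2: L0/L1/L2 = ABDC/-/- → run A
t=3: L0/L1/L2 = BDC/-/- → run B
t=4: L0/L1/L2 = BDCE/-/- → run B
t=5: L0/L1/L2 = BDCE/-/- → run B
t=6: L0/L1/L2 = BDCE/-/- → run B
t=7: L0/L1/L2 = DCEFH/B/- → run D
t=8: L0/L1/L2 = DCEFH/B/- → run D
t=9: L0/L1/L2 = DCEFH/B/- → run D
t=10: L0/L1/L2 = CEFH/B/- → run C
t=11: L0/L1/L2 = CEFH/B/- → run C
t=12: L0/L1/L2 = CEFH/B/- → run C
t=13: L0/L1/L2 = CEFH/B/- → run C
t=14: L0/L1/L2 = EFH/BC/- → run E
t=15: L0/L1/L2 = EFH/BC/- → run E
t=16: L0/L1/L2 = EFH/BC/- → run E
t=17: L0/L1/L2 = FH/BC/- → run F
t=18: L0/L1/L2 = FH/BC/- → run F
t=19: L0/L1/L2 = FH/BC/- → run F
t=20: L0/L1/L2 = FH/BC/- → run F
t=21: L0/L1/L2 = H/BCF/- → run H
t=22: L0/L1/L2 = H/BCF/- → run H
t=23: L0/L1/L2 = H/BCF/- → run H
t=24: L0/L1/L2 = H/BCF/- → run H
t=25: L0/L1/L2 = -/BCFH/- → run B
t=26: L0/L1/L2 = -/BCFH/- → run B
t=27: L0/L1/L2 = -/BCFH/- → run B
t=28: L0/L1/L2 = -/CFH/- → run C
t=29: L0/L1/L2 = -/CFH/- → run C
t=30: L0/L1/L2 = -/FH/- → run F
t=31: L0/L1/L2 = -/FH/- → run F
t=32: L0/L1/L2 = -/FH/- → run F
t=33: L0/L1/L2 = -/FH/- → run F
t=34: L0/L1/L2 = -/H/- → run H
t=35: L0/L1/L2 = -/H/- → run H
t=36: L0/L1/L2 = -/H/- → run H
t=37: (idle)
t=38: (idle)
t=39: (idle)
t=40: (idle)
t=41: (idle)
t=42: (idle)
t=43: (idle)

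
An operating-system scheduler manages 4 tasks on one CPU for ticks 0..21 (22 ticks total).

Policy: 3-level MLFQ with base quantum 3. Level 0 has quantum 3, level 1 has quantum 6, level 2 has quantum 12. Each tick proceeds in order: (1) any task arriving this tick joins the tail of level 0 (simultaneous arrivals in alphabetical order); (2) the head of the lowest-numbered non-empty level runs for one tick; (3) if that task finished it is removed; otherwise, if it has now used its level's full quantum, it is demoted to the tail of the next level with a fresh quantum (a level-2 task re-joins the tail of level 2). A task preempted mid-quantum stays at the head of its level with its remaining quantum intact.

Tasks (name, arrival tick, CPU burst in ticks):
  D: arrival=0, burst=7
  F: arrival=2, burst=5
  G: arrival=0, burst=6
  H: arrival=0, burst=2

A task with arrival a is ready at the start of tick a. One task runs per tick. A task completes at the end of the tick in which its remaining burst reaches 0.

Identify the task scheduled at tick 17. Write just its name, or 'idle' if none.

running at tick 17 = G

t=0: L0/L1/L2 = DGH/-/- → run D
t=1: L0/L1/L2 = DGH/-/- → run D
t=2: L0/L1/L2 = DGHF/-/- → run D
t=3: L0/L1/L2 = GHF/D/- → run G
t=4: L0/L1/L2 = GHF/D/- → run G
t=5: L0/L1/L2 = GHF/D/- → run G
t=6: L0/L1/L2 = HF/DG/- → run H
t=7: L0/L1/L2 = HF/DG/- → run H
t=8: L0/L1/L2 = F/DG/- → run F
t=9: L0/L1/L2 = F/DG/- → run F
t=10: L0/L1/L2 = F/DG/- → run F
t=11: L0/L1/L2 = -/DGF/- → run D
t=12: L0/L1/L2 = -/DGF/- → run D
t=13: L0/L1/L2 = -/DGF/- → run D
t=14: L0/L1/L2 = -/DGF/- → run D
t=15: L0/L1/L2 = -/GF/- → run G
t=16: L0/L1/L2 = -/GF/- → run G
t=17: L0/L1/L2 = -/GF/- → run G
t=18: L0/L1/L2 = -/F/- → run F
t=19: L0/L1/L2 = -/F/- → run F
t=20: (idle)
t=21: (idle)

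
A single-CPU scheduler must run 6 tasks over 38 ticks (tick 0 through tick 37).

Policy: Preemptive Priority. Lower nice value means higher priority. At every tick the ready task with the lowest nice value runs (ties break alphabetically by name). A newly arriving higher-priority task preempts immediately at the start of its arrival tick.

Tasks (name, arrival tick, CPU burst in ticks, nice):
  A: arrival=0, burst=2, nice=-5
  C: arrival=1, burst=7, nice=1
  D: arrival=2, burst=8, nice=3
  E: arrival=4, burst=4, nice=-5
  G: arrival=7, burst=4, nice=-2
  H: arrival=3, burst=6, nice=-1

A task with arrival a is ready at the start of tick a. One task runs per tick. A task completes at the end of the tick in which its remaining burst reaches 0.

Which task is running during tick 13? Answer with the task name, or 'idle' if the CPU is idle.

t=0: ready={A} → run A
t=1: ready={A,C} → run A
t=2: ready={C,D} → run C
t=3: ready={C,D,H} → run H
t=4: ready={C,D,E,H} → run E
t=5: ready={C,D,E,H} → run E
t=6: ready={C,D,E,H} → run E
t=7: ready={C,D,E,G,H} → run E
t=8: ready={C,D,G,H} → run G
t=9: ready={C,D,G,H} → run G
t=10: ready={C,D,G,H} → run G
t=11: ready={C,D,G,H} → run G
t=12: ready={C,D,H} → run H
t=13: ready={C,D,H} → run H
t=14: ready={C,D,H} → run H
t=15: ready={C,D,H} → run H
t=16: ready={C,D,H} → run H
t=17: ready={C,D} → run C
t=18: ready={C,D} → run C
t=19: ready={C,D} → run C
t=20: ready={C,D} → run C
t=21: ready={C,D} → run C
t=22: ready={C,D} → run C
t=23: ready={D} → run D
t=24: ready={D} → run D
t=25: ready={D} → run D
t=26: ready={D} → run D
t=27: ready={D} → run D
t=28: ready={D} → run D
t=29: ready={D} → run D
t=30: ready={D} → run D
t=31: (idle)
t=32: (idle)
t=33: (idle)
t=34: (idle)
t=35: (idle)
t=36: (idle)
t=37: (idle)

running at tick 13 = H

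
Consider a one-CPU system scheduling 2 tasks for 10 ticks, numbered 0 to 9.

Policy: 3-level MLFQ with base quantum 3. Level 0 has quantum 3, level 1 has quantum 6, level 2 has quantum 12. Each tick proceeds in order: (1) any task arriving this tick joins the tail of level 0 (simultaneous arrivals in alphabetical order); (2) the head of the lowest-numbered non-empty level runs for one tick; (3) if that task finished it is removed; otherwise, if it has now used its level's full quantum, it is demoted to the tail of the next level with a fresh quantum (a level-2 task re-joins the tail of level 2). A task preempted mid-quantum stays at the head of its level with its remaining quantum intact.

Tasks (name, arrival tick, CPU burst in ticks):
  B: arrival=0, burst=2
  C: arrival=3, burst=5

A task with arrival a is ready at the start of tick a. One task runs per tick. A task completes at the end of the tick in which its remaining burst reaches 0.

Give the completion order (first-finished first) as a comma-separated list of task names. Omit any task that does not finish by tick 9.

t=0: L0/L1/L2 = B/-/- → run B
t=1: L0/L1/L2 = B/-/- → run B
t=2: (idle)
t=3: L0/L1/L2 = C/-/- → run C
t=4: L0/L1/L2 = C/-/- → run C
t=5: L0/L1/L2 = C/-/- → run C
t=6: L0/L1/L2 = -/C/- → run C
t=7: L0/L1/L2 = -/C/- → run C
t=8: (idle)
t=9: (idle)

completion order = B, C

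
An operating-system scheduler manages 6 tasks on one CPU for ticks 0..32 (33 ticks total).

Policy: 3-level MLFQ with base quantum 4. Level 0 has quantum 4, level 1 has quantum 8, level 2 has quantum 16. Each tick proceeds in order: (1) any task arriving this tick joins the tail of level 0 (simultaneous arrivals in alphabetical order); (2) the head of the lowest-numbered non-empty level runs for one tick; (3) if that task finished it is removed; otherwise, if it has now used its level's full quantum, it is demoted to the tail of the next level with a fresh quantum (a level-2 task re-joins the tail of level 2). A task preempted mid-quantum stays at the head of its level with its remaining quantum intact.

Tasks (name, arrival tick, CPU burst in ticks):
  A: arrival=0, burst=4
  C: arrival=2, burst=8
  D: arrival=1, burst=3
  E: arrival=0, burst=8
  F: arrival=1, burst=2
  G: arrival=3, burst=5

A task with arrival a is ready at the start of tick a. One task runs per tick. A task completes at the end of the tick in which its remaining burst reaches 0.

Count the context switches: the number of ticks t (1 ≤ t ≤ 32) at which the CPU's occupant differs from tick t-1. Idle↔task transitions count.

context switches = 9

t=0: L0/L1/L2 = AE/-/- → run A
t=1: L0/L1/L2 = AEDF/-/- → run A
t=2: L0/L1/L2 = AEDFC/-/- → run A
t=3: L0/L1/L2 = AEDFCG/-/- → run A
t=4: L0/L1/L2 = EDFCG/-/- → run E
t=5: L0/L1/L2 = EDFCG/-/- → run E
t=6: L0/L1/L2 = EDFCG/-/- → run E
t=7: L0/L1/L2 = EDFCG/-/- → run E
t=8: L0/L1/L2 = DFCG/E/- → run D
t=9: L0/L1/L2 = DFCG/E/- → run D
t=10: L0/L1/L2 = DFCG/E/- → run D
t=11: L0/L1/L2 = FCG/E/- → run F
t=12: L0/L1/L2 = FCG/E/- → run F
t=13: L0/L1/L2 = CG/E/- → run C
t=14: L0/L1/L2 = CG/E/- → run C
t=15: L0/L1/L2 = CG/E/- → run C
t=16: L0/L1/L2 = CG/E/- → run C
t=17: L0/L1/L2 = G/EC/- → run G
t=18: L0/L1/L2 = G/EC/- → run G
t=19: L0/L1/L2 = G/EC/- → run G
t=20: L0/L1/L2 = G/EC/- → run G
t=21: L0/L1/L2 = -/ECG/- → run E
t=22: L0/L1/L2 = -/ECG/- → run E
t=23: L0/L1/L2 = -/ECG/- → run E
t=24: L0/L1/L2 = -/ECG/- → run E
t=25: L0/L1/L2 = -/CG/- → run C
t=26: L0/L1/L2 = -/CG/- → run C
t=27: L0/L1/L2 = -/CG/- → run C
t=28: L0/L1/L2 = -/CG/- → run C
t=29: L0/L1/L2 = -/G/- → run G
t=30: (idle)
t=31: (idle)
t=32: (idle)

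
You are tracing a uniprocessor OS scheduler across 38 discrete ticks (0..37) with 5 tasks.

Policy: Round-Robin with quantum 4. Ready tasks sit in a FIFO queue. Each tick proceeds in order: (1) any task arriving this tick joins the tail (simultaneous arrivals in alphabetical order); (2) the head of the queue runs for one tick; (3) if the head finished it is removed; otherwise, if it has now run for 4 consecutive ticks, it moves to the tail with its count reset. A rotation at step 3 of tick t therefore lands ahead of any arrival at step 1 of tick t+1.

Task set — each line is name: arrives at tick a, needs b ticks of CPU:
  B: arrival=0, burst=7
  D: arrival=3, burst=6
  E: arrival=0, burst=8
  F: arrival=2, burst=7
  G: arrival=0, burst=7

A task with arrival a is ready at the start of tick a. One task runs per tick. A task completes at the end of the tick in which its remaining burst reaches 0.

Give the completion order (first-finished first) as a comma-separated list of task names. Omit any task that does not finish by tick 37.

completion order = B, E, G, F, D

t=0: queue=[B,E,G] q_used=0 → run B
t=1: queue=[B,E,G] q_used=1 → run B
t=2: queue=[B,E,G,F] q_used=2 → run B
t=3: queue=[B,E,G,F,D] q_used=3 → run B
t=4: queue=[E,G,F,D,B] q_used=0 → run E
t=5: queue=[E,G,F,D,B] q_used=1 → run E
t=6: queue=[E,G,F,D,B] q_used=2 → run E
t=7: queue=[E,G,F,D,B] q_used=3 → run E
t=8: queue=[G,F,D,B,E] q_used=0 → run G
t=9: queue=[G,F,D,B,E] q_used=1 → run G
t=10: queue=[G,F,D,B,E] q_used=2 → run G
t=11: queue=[G,F,D,B,E] q_used=3 → run G
t=12: queue=[F,D,B,E,G] q_used=0 → run F
t=13: queue=[F,D,B,E,G] q_used=1 → run F
t=14: queue=[F,D,B,E,G] q_used=2 → run F
t=15: queue=[F,D,B,E,G] q_used=3 → run F
t=16: queue=[D,B,E,G,F] q_used=0 → run D
t=17: queue=[D,B,E,G,F] q_used=1 → run D
t=18: queue=[D,B,E,G,F] q_used=2 → run D
t=19: queue=[D,B,E,G,F] q_used=3 → run D
t=20: queue=[B,E,G,F,D] q_used=0 → run B
t=21: queue=[B,E,G,F,D] q_used=1 → run B
t=22: queue=[B,E,G,F,D] q_used=2 → run B
t=23: queue=[E,G,F,D] q_used=0 → run E
t=24: queue=[E,G,F,D] q_used=1 → run E
t=25: queue=[E,G,F,D] q_used=2 → run E
t=26: queue=[E,G,F,D] q_used=3 → run E
t=27: queue=[G,F,D] q_used=0 → run G
t=28: queue=[G,F,D] q_used=1 → run G
t=29: queue=[G,F,D] q_used=2 → run G
t=30: queue=[F,D] q_used=0 → run F
t=31: queue=[F,D] q_used=1 → run F
t=32: queue=[F,D] q_used=2 → run F
t=33: queue=[D] q_used=0 → run D
t=34: queue=[D] q_used=1 → run D
t=35: (idle)
t=36: (idle)
t=37: (idle)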